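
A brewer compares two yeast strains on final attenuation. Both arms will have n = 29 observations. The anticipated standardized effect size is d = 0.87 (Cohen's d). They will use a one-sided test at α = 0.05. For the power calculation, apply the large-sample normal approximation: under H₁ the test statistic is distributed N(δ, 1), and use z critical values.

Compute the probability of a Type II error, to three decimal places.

Noncentrality parameter: δ = d·√(n/2) = 0.87 × √(29/2) = 3.3129
One-sided α = 0.05 → critical value z_{0.05} = 1.645.
Power = P(Z > 1.645 − δ) = Φ(1.668) = 0.9523.
Type II error: β = 1 − power = 1 − 0.9523 = 0.0477.

β ≈ 0.048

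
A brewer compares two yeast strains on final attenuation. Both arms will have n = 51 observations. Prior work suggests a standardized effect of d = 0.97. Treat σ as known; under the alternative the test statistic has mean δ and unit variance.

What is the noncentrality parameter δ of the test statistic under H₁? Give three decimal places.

δ ≈ 4.898

The noncentrality parameter scales effect size by the design's sample-size factor: δ = d·√(n/2) = 0.97 × √(51/2) = 4.8983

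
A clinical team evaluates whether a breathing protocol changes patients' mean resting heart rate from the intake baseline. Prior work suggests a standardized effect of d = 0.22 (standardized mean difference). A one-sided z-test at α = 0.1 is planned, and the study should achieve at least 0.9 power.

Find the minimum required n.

For power 0.9 need Φ(δ − z_{0.1}) = 0.9, so δ = z_{0.1} + z_{0.10} = 1.282 + 1.282 = 2.563.
δ = d·√n ⇒ n = (δ/d)² = (2.563 / 0.22)² = 135.73.
Rounding up, n = 136.

n = 136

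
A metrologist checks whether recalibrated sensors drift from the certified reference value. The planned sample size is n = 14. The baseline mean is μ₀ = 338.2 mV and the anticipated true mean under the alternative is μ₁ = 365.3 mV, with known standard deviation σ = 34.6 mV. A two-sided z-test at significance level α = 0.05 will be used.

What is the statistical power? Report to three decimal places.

Power ≈ 0.834

Standardized effect: d = |μ₁ − μ₀| / σ = |365.3 − 338.2| / 34.6 = 0.7832
Noncentrality parameter: λ = d·√n = 0.7832 × √14 = 2.9306
Two-sided α = 0.05 → critical value z_{0.025} = 1.960.
Power = Φ(λ − 1.960) + Φ(−λ − 1.960) = Φ(0.971) + Φ(-4.891) = 0.8341 + 0.0000 = 0.8341.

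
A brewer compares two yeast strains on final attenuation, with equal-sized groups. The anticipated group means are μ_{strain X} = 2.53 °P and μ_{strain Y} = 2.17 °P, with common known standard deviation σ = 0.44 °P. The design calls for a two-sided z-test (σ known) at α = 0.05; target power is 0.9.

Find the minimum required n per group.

Standardized effect: d = |μ_{strain X} − μ_{strain Y}| / σ = |2.53 − 2.17| / 0.44 = 0.8182
For power 0.9 need Φ(δ − z_{0.025}) = 0.9, so δ = z_{0.025} + z_{0.10} = 1.960 + 1.282 = 3.242.
(The Φ(−δ − z_{α/2}) term is vanishingly small for δ > 0 and is dropped in the standard sample-size formula.)
δ = d·√(n/2) ⇒ n = 2(δ/d)² = 2 × (3.242 / 0.8182)² = 31.39.
Round up to the next whole unit.

n = 32 per group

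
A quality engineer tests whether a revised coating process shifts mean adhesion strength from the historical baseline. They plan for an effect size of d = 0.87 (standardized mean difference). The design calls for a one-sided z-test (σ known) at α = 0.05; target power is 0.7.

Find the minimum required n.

n = 7

Set Φ(δ − 1.645) = 0.7; then δ − 1.645 = Φ⁻¹(0.7) = 0.524, giving δ = 2.169.
δ = d·√n ⇒ n = (δ/d)² = (2.169 / 0.87)² = 6.22.
Round up to the next whole unit.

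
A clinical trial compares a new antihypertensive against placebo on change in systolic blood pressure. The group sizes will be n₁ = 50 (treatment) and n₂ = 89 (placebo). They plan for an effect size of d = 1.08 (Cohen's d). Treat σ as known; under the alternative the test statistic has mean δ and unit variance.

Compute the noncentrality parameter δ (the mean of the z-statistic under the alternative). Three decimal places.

δ = d / √(1/n₁ + 1/n₂) = 1.08 / √(1/50 + 1/89) = 6.1108

δ ≈ 6.111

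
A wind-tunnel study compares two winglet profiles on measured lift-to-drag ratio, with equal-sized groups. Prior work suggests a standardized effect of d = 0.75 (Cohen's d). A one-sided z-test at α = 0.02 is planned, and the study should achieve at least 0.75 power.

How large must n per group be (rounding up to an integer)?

For power 0.75 need Φ(δ − z_{0.02}) = 0.75, so δ = z_{0.02} + z_{0.25} = 2.054 + 0.674 = 2.728.
δ = d·√(n/2) ⇒ n = 2(δ/d)² = 2 × (2.728 / 0.75)² = 26.47.
Round up to the next whole unit.

n = 27 per group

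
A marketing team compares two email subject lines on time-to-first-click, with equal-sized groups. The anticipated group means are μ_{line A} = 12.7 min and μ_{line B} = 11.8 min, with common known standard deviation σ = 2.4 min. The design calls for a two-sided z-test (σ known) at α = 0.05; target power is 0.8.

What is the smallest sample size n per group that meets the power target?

n = 112 per group

Standardized effect: d = |μ_{line A} − μ_{line B}| / σ = |12.7 − 11.8| / 2.4 = 0.3750
Set Φ(δ − 1.960) = 0.8; then δ − 1.960 = Φ⁻¹(0.8) = 0.842, giving δ = 2.802.
(Ignoring the negligible lower-tail rejection probability gives the usual closed-form inversion.)
δ = d·√(n/2) ⇒ n = 2(δ/d)² = 2 × (2.802 / 0.3750)² = 111.63.
Rounding up, n = 112 per group.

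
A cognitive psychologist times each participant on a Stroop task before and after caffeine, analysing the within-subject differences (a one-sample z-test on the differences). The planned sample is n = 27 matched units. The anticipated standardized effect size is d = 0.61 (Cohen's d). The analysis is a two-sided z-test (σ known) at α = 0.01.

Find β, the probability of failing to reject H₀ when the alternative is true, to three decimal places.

β ≈ 0.276

Noncentrality parameter: δ = d·√n = 0.61 × √27 = 3.1697
Critical value for a two-sided test at α = 0.01: z_{α/2} = 2.576.
Power = Φ(δ − 2.576) + Φ(−δ − 2.576) = Φ(0.594) + Φ(-5.745) = 0.7237 + 0.0000 = 0.7237.
Type II error: β = 1 − power = 1 − 0.7237 = 0.2763.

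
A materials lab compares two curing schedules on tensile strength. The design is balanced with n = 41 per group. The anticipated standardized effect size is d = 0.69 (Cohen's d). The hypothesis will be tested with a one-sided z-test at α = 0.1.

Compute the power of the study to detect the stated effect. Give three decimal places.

Noncentrality parameter: δ = d·√(n/2) = 0.69 × √(41/2) = 3.1241
One-sided α = 0.1 → critical value z_{0.1} = 1.282.
Power = Φ(δ − 1.282) = Φ(1.843) = 0.9673.

Power ≈ 0.967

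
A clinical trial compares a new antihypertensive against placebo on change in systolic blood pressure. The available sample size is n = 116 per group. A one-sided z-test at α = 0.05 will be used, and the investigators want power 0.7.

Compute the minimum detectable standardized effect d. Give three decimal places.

d ≈ 0.285

Need Φ(δ − 1.645) = 0.7, so δ = 1.645 + 0.524 = 2.169.
δ = d·√(n/2) ⇒ d = δ/√(n/2) = 2.169/√(116/2) = 0.2848.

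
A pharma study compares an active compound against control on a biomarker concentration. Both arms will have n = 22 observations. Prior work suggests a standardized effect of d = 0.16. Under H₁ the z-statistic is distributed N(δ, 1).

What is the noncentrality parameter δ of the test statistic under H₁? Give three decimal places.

δ ≈ 0.531

δ = d·√(n/2) = 0.16 × √(22/2) = 0.5307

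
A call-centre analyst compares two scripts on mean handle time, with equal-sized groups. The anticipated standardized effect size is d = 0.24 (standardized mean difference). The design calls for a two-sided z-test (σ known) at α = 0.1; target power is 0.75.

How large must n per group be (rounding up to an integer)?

For power 0.75 need Φ(δ − z_{0.05}) = 0.75, so δ = z_{0.05} + z_{0.25} = 1.645 + 0.674 = 2.319.
(The Φ(−δ − z_{α/2}) term is vanishingly small for δ > 0 and is dropped in the standard sample-size formula.)
δ = d·√(n/2) ⇒ n = 2(δ/d)² = 2 × (2.319 / 0.24)² = 186.78.
Round up to the next whole unit.

n = 187 per group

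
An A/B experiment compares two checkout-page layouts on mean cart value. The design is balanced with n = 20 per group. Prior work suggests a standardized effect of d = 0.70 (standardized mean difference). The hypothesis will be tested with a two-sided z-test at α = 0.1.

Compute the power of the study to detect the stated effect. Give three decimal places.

Power ≈ 0.715

Noncentrality parameter: δ = d·√(n/2) = 0.70 × √(20/2) = 2.2136
Two-sided α = 0.1 → critical value z_{0.05} = 1.645.
Power = Φ(δ − 1.645) + Φ(−δ − 1.645) = Φ(0.569) + Φ(-3.858) = 0.7152 + 0.0001 = 0.7153.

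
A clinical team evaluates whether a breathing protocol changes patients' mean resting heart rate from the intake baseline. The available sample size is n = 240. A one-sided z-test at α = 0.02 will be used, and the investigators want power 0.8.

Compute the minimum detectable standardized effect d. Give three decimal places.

d ≈ 0.187

Required noncentrality: δ = z_{0.02} + z_{0.20} = 2.054 + 0.842 = 2.895.
δ = d·√n ⇒ d = δ/√n = 2.895/√240 = 0.1869.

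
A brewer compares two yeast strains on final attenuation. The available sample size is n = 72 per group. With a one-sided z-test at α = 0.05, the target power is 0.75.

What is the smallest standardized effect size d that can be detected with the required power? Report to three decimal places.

d ≈ 0.387

Required noncentrality: δ = z_{0.05} + z_{0.25} = 1.645 + 0.674 = 2.319.
δ = d·√(n/2) ⇒ d = δ/√(n/2) = 2.319/√(72/2) = 0.3866.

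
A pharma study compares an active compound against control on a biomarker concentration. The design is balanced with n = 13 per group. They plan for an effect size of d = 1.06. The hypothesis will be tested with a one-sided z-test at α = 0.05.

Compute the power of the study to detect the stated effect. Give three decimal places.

Power ≈ 0.855

Noncentrality parameter: δ = d·√(n/2) = 1.06 × √(13/2) = 2.7025
Critical value for a one-sided test at α = 0.05: z_α = 1.645.
Power = Φ(δ − 1.645) = Φ(1.058) = 0.8549.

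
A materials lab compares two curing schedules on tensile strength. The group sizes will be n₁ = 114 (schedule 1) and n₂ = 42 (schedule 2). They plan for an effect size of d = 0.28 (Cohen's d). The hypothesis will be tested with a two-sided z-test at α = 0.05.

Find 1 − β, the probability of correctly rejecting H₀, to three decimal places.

Power ≈ 0.342

Noncentrality parameter: δ = d / √(1/n₁ + 1/n₂) = 0.28 / √(1/114 + 1/42) = 1.5512
Critical value for a two-sided test at α = 0.05: z_{α/2} = 1.960.
Power = Φ(δ − 1.960) + Φ(−δ − 1.960) = Φ(-0.409) + Φ(-3.511) = 0.3414 + 0.0002 = 0.3416.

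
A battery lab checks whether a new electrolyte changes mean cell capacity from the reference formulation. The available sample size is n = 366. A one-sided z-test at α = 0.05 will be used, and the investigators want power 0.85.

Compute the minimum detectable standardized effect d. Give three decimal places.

d ≈ 0.140

Required noncentrality: δ = z_{0.05} + z_{0.15} = 1.645 + 1.036 = 2.681.
δ = d·√n ⇒ d = δ/√n = 2.681/√366 = 0.1402.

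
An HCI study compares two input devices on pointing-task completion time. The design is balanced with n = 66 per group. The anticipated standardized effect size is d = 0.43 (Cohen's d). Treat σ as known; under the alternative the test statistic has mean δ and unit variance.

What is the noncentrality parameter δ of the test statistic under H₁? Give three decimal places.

δ ≈ 2.470

The noncentrality parameter scales effect size by the design's sample-size factor: δ = d·√(n/2) = 0.43 × √(66/2) = 2.4702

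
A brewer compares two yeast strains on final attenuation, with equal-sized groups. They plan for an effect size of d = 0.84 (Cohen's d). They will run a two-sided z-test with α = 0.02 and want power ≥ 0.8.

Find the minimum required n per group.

Set Φ(δ − 2.326) = 0.8; then δ − 2.326 = Φ⁻¹(0.8) = 0.842, giving δ = 3.168.
(For δ > 0 the lower-tail rejection region contributes negligibly to power, so the one-term inversion is standard.)
δ = d·√(n/2) ⇒ n = 2(δ/d)² = 2 × (3.168 / 0.84)² = 28.45.
Rounding up, n = 29 per group.

n = 29 per group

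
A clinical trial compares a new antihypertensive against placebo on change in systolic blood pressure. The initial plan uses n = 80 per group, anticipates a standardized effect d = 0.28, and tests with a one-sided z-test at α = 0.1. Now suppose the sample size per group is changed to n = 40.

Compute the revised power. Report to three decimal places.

Power ≈ 0.488

With n = 40 per group: δ = d·√(n/2) = 0.28 × √(40/2) = 1.2522. Critical value z_{0.1} = 1.282.
Revised power = P(Z > 1.282 − δ) = Φ(-0.029) = 0.4883.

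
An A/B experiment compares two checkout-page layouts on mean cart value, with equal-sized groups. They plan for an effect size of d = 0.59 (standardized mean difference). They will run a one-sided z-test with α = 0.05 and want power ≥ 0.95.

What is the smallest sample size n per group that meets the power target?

n = 63 per group

For power 0.95 need Φ(δ − z_{0.05}) = 0.95, so δ = z_{0.05} + z_{0.05} = 1.645 + 1.645 = 3.290.
δ = d·√(n/2) ⇒ n = 2(δ/d)² = 2 × (3.290 / 0.59)² = 62.18.
Rounding up, n = 63 per group.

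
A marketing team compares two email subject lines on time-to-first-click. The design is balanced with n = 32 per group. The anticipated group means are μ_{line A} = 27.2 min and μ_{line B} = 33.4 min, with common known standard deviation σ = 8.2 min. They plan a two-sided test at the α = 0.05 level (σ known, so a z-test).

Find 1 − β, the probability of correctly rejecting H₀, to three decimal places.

Power ≈ 0.856

Standardized effect: d = |μ_{line A} − μ_{line B}| / σ = |27.2 − 33.4| / 8.2 = 0.7561
Noncentrality parameter: δ = d·√(n/2) = 0.7561 × √(32/2) = 3.0244
Two-sided α = 0.05 → critical value z_{0.025} = 1.960.
Power = Φ(δ − 1.960) + Φ(−δ − 1.960) = Φ(1.064) + Φ(-4.984) = 0.8564 + 0.0000 = 0.8564.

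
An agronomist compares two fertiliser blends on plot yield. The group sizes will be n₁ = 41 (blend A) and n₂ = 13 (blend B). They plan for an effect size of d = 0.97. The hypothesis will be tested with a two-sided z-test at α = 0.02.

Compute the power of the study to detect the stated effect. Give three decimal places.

Noncentrality parameter: δ = d / √(1/n₁ + 1/n₂) = 0.97 / √(1/41 + 1/13) = 3.0475
Critical value for a two-sided test at α = 0.02: z_{α/2} = 2.326.
Power = Φ(δ − 2.326) + Φ(−δ − 2.326) = Φ(0.721) + Φ(-5.374) = 0.7646 + 0.0000 = 0.7646.

Power ≈ 0.765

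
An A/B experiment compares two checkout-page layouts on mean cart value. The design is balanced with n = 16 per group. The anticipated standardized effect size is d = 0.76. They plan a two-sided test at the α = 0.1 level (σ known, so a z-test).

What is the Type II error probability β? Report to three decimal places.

Noncentrality parameter: δ = d·√(n/2) = 0.76 × √(16/2) = 2.1496
Critical value for a two-sided test at α = 0.1: z_{α/2} = 1.645.
Power = Φ(δ − 1.645) + Φ(−δ − 1.645) = Φ(0.505) + Φ(-3.794) = 0.6931 + 0.0001 = 0.6932.
Type II error: β = 1 − power = 1 − 0.6932 = 0.3068.

β ≈ 0.307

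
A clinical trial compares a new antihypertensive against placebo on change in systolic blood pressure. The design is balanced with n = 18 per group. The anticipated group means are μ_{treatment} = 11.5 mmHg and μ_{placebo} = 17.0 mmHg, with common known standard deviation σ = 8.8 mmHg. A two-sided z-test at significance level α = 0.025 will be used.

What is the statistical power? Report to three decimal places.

Standardized effect: d = |μ_{treatment} − μ_{placebo}| / σ = |11.5 − 17.0| / 8.8 = 0.6250
Noncentrality parameter: δ = d·√(n/2) = 0.6250 × √(18/2) = 1.8750
Critical value for a two-sided test at α = 0.025: z_{α/2} = 2.241.
Power = Φ(δ − 2.241) + Φ(−δ − 2.241) = Φ(-0.366) + Φ(-4.116) = 0.3570 + 0.0000 = 0.3571.

Power ≈ 0.357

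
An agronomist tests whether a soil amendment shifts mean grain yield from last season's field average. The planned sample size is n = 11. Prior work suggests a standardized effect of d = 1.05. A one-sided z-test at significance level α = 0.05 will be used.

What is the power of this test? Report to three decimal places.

Noncentrality parameter: δ = d·√n = 1.05 × √11 = 3.4825
One-sided α = 0.05 → critical value z_{0.05} = 1.645.
Power = P(Z > 1.645 − δ) = Φ(1.838) = 0.9669.

Power ≈ 0.967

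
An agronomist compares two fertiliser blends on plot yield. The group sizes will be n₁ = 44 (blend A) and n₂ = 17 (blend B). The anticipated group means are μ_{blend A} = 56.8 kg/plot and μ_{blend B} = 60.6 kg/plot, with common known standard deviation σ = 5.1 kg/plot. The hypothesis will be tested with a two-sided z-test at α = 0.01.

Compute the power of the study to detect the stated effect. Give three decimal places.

Power ≈ 0.513

Standardized effect: d = |μ_{blend A} − μ_{blend B}| / σ = |56.8 − 60.6| / 5.1 = 0.7451
Noncentrality parameter: δ = d / √(1/n₁ + 1/n₂) = 0.7451 / √(1/44 + 1/17) = 2.6092
Critical value for a two-sided test at α = 0.01: z_{α/2} = 2.576.
Power = Φ(δ − 2.576) + Φ(−δ − 2.576) = Φ(0.033) + Φ(-5.185) = 0.5133 + 0.0000 = 0.5133.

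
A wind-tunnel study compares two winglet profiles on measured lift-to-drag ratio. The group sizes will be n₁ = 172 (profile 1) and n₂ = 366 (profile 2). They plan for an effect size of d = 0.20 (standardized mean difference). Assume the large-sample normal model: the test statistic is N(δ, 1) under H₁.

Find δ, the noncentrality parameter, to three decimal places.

δ ≈ 2.163

The noncentrality parameter scales effect size by the design's sample-size factor: δ = d / √(1/n₁ + 1/n₂) = 0.20 / √(1/172 + 1/366) = 2.1634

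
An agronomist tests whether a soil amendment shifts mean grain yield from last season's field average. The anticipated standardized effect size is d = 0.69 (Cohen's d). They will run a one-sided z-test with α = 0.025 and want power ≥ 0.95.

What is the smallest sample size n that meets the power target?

For power 0.95 need Φ(δ − z_{0.025}) = 0.95, so δ = z_{0.025} + z_{0.05} = 1.960 + 1.645 = 3.605.
δ = d·√n ⇒ n = (δ/d)² = (3.605 / 0.69)² = 27.29.
Rounding up, n = 28.

n = 28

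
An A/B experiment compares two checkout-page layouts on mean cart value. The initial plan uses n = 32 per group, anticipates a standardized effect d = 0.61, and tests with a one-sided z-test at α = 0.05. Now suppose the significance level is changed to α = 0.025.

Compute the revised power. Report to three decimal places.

δ = d·√(n/2) = 0.61 × √(32/2) = 2.4400 (unchanged). New critical value: z_{0.025} = 1.960.
Revised power = P(Z > 1.960 − δ) = Φ(0.480) = 0.6844.

Power ≈ 0.684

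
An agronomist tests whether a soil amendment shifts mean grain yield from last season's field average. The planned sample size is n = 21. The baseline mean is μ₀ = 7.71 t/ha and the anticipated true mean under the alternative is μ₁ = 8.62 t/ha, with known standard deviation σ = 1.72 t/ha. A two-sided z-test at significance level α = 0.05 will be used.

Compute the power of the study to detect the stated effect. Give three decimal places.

Standardized effect: d = |μ₁ − μ₀| / σ = |8.62 − 7.71| / 1.72 = 0.5291
Noncentrality parameter: δ = d·√n = 0.5291 × √21 = 2.4245
Two-sided α = 0.05 → critical value z_{0.025} = 1.960.
Power = Φ(δ − 1.960) + Φ(−δ − 1.960) = Φ(0.465) + Φ(-4.384) = 0.6789 + 0.0000 = 0.6789.

Power ≈ 0.679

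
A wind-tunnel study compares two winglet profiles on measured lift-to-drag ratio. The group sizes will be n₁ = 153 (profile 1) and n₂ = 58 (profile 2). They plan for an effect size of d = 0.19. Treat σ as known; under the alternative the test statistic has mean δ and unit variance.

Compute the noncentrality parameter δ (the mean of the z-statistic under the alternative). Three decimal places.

δ ≈ 1.232

δ = d / √(1/n₁ + 1/n₂) = 0.19 / √(1/153 + 1/58) = 1.2322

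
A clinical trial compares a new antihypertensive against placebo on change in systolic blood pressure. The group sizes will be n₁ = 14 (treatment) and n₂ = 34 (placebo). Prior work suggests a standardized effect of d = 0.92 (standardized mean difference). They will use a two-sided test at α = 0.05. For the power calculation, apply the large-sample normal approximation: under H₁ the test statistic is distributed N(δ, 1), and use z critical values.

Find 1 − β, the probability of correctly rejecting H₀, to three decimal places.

Noncentrality parameter: δ = d / √(1/n₁ + 1/n₂) = 0.92 / √(1/14 + 1/34) = 2.8971
Two-sided α = 0.05 → critical value z_{0.025} = 1.960.
Power = Φ(δ − 1.960) + Φ(−δ − 1.960) = Φ(0.937) + Φ(-4.857) = 0.8257 + 0.0000 = 0.8257.

Power ≈ 0.826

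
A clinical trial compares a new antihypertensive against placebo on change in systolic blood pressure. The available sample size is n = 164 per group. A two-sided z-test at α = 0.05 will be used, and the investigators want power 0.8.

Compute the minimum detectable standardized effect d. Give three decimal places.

Need Φ(δ − 1.960) = 0.8, so δ = 1.960 + 0.842 = 2.802.
(Lower-tail contribution to power is negligible for δ > 0.)
δ = d·√(n/2) ⇒ d = δ/√(n/2) = 2.802/√(164/2) = 0.3094.

d ≈ 0.309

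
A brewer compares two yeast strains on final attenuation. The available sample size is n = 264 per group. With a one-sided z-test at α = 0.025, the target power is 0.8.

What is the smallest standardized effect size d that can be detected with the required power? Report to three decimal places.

d ≈ 0.244

Required noncentrality: δ = z_{0.025} + z_{0.20} = 1.960 + 0.842 = 2.802.
δ = d·√(n/2) ⇒ d = δ/√(n/2) = 2.802/√(264/2) = 0.2438.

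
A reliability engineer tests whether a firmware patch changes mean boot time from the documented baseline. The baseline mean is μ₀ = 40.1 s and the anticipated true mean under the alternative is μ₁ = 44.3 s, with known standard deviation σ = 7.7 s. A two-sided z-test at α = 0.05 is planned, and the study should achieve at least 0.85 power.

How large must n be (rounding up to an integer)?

n = 31

Standardized effect: d = |μ₁ − μ₀| / σ = |44.3 − 40.1| / 7.7 = 0.5455
For power 0.85 need Φ(δ − z_{0.025}) = 0.85, so δ = z_{0.025} + z_{0.15} = 1.960 + 1.036 = 2.996.
(The Φ(−δ − z_{α/2}) term is vanishingly small for δ > 0 and is dropped in the standard sample-size formula.)
δ = d·√n ⇒ n = (δ/d)² = (2.996 / 0.5455)² = 30.18.
Rounding up, n = 31.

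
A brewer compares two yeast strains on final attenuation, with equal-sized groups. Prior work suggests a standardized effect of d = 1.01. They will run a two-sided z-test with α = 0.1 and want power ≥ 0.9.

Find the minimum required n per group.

n = 17 per group

Set Φ(δ − 1.645) = 0.9; then δ − 1.645 = Φ⁻¹(0.9) = 1.282, giving δ = 2.926.
(For δ > 0 the lower-tail rejection region contributes negligibly to power, so the one-term inversion is standard.)
δ = d·√(n/2) ⇒ n = 2(δ/d)² = 2 × (2.926 / 1.01)² = 16.79.
Round up to the next whole unit.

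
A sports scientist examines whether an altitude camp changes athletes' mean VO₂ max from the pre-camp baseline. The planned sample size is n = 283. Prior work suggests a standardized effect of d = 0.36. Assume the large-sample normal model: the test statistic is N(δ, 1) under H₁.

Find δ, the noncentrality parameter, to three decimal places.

The noncentrality parameter scales effect size by the design's sample-size factor: δ = d·√n = 0.36 × √283 = 6.0561

δ ≈ 6.056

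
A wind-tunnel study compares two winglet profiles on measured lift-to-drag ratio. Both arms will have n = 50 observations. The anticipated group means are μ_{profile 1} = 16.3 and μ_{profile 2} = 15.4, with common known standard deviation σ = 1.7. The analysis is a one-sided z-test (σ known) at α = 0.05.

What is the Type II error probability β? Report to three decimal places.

Standardized effect: d = |μ_{profile 1} − μ_{profile 2}| / σ = |16.3 − 15.4| / 1.7 = 0.5294
Noncentrality parameter: δ = d·√(n/2) = 0.5294 × √(50/2) = 2.6471
Critical value for a one-sided test at α = 0.05: z_α = 1.645.
Power = Φ(δ − 1.645) = Φ(1.002) = 0.8419.
Type II error: β = 1 − power = 1 − 0.8419 = 0.1581.

β ≈ 0.158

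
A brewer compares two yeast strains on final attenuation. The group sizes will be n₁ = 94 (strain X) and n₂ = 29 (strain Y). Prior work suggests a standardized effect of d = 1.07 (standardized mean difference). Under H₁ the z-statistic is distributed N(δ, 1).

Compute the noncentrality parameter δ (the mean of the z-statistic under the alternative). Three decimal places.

δ ≈ 5.037

The noncentrality parameter scales effect size by the design's sample-size factor: δ = d / √(1/n₁ + 1/n₂) = 1.07 / √(1/94 + 1/29) = 5.0373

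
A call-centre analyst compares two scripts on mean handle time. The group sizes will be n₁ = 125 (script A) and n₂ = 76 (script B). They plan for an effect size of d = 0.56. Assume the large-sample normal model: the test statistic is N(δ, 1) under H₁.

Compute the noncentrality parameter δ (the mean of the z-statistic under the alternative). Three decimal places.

δ ≈ 3.850

δ = d / √(1/n₁ + 1/n₂) = 0.56 / √(1/125 + 1/76) = 3.8499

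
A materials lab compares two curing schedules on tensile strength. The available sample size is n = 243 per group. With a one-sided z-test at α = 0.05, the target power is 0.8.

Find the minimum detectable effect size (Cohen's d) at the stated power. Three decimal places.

Need Φ(δ − 1.645) = 0.8, so δ = 1.645 + 0.842 = 2.486.
δ = d·√(n/2) ⇒ d = δ/√(n/2) = 2.486/√(243/2) = 0.2256.

d ≈ 0.226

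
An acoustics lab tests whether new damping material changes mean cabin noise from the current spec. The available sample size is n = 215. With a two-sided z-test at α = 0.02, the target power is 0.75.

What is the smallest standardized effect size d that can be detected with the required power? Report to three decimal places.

Required noncentrality: δ = z_{0.01} + z_{0.25} = 2.326 + 0.674 = 3.001.
(Lower-tail contribution to power is negligible for δ > 0.)
δ = d·√n ⇒ d = δ/√n = 3.001/√215 = 0.2047.

d ≈ 0.205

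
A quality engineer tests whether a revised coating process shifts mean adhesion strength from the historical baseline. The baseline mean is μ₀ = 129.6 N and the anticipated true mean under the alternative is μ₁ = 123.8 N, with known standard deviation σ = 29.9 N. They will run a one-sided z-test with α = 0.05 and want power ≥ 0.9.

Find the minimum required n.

Standardized effect: d = |μ₁ − μ₀| / σ = |123.8 − 129.6| / 29.9 = 0.1940
Set Φ(δ − 1.645) = 0.9; then δ − 1.645 = Φ⁻¹(0.9) = 1.282, giving δ = 2.926.
δ = d·√n ⇒ n = (δ/d)² = (2.926 / 0.1940)² = 227.59.
Rounding up, n = 228.

n = 228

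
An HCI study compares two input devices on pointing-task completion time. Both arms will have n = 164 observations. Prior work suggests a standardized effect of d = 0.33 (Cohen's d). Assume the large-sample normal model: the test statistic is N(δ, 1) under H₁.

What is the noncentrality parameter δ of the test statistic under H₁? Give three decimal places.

The noncentrality parameter scales effect size by the design's sample-size factor: δ = d·√(n/2) = 0.33 × √(164/2) = 2.9883

δ ≈ 2.988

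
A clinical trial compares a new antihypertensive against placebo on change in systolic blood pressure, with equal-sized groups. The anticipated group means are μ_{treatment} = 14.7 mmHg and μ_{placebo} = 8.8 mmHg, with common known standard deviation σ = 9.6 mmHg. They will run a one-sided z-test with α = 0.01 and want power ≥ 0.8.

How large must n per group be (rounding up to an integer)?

n = 54 per group

Standardized effect: d = |μ_{treatment} − μ_{placebo}| / σ = |14.7 − 8.8| / 9.6 = 0.6146
Set Φ(δ − 2.326) = 0.8; then δ − 2.326 = Φ⁻¹(0.8) = 0.842, giving δ = 3.168.
δ = d·√(n/2) ⇒ n = 2(δ/d)² = 2 × (3.168 / 0.6146)² = 53.14.
Rounding up, n = 54 per group.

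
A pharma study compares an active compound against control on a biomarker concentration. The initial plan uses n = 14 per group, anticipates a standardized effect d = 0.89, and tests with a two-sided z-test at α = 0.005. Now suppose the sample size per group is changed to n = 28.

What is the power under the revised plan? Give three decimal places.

Power ≈ 0.700

With n = 28 per group: δ = d·√(n/2) = 0.89 × √(28/2) = 3.3301. Critical value z_{0.0025} = 2.807.
Revised power = Φ(δ − 2.807) + Φ(−δ − 2.807) = Φ(0.523) + Φ(-6.137) = 0.6995 + 0.0000 = 0.6995.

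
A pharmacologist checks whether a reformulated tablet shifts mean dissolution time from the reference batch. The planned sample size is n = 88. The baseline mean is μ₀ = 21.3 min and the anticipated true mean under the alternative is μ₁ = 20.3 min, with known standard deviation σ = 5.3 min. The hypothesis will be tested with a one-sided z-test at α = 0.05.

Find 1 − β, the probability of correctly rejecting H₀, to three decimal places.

Standardized effect: d = |μ₁ − μ₀| / σ = |20.3 − 21.3| / 5.3 = 0.1887
Noncentrality parameter: δ = d·√n = 0.1887 × √88 = 1.7700
One-sided α = 0.05 → critical value z_{0.05} = 1.645.
Power = Φ(δ − 1.645) = Φ(0.125) = 0.5498.

Power ≈ 0.550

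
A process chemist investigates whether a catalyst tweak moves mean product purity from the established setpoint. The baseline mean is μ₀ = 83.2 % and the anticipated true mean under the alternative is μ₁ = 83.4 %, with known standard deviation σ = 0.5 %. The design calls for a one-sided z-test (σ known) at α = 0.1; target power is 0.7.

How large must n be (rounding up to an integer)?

n = 21

Standardized effect: d = |μ₁ − μ₀| / σ = |83.4 − 83.2| / 0.5 = 0.4000
Set Φ(δ − 1.282) = 0.7; then δ − 1.282 = Φ⁻¹(0.7) = 0.524, giving δ = 1.806.
δ = d·√n ⇒ n = (δ/d)² = (1.806 / 0.4000)² = 20.38.
Round up to the next whole unit.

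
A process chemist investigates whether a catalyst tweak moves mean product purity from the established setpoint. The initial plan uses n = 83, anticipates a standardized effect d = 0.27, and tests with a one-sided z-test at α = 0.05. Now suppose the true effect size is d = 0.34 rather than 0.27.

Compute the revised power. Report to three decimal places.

Power ≈ 0.927

With d = 0.34: δ = d·√n = 0.34 × √83 = 3.0975. Critical value z_{0.05} = 1.645.
Revised power = P(Z > 1.645 − δ) = Φ(1.453) = 0.9268.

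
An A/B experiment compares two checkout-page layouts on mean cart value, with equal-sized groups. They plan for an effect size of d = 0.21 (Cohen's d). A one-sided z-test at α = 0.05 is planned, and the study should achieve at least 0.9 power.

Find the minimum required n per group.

For power 0.9 need Φ(δ − z_{0.05}) = 0.9, so δ = z_{0.05} + z_{0.10} = 1.645 + 1.282 = 2.926.
δ = d·√(n/2) ⇒ n = 2(δ/d)² = 2 × (2.926 / 0.21)² = 388.38.
Round up to the next whole unit.

n = 389 per group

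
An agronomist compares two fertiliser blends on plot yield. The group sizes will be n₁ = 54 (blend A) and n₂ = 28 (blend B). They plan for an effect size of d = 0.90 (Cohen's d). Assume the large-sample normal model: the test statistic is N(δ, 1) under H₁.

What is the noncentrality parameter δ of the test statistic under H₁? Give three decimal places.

δ = d / √(1/n₁ + 1/n₂) = 0.90 / √(1/54 + 1/28) = 3.8647

δ ≈ 3.865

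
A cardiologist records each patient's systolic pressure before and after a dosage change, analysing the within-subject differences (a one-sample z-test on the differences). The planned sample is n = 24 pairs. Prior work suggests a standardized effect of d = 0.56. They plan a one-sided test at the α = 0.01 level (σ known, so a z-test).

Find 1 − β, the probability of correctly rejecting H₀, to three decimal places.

Power ≈ 0.662

Noncentrality parameter: δ = d·√n = 0.56 × √24 = 2.7434
One-sided α = 0.01 → critical value z_{0.01} = 2.326.
Power = P(Z > 2.326 − δ) = Φ(0.417) = 0.6617.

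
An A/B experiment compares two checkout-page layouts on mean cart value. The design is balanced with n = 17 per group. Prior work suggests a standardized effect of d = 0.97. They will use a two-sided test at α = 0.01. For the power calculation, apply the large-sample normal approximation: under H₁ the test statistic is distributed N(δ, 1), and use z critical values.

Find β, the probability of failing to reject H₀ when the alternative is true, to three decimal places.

Noncentrality parameter: δ = d·√(n/2) = 0.97 × √(17/2) = 2.8280
Critical value for a two-sided test at α = 0.01: z_{α/2} = 2.576.
Power = Φ(δ − 2.576) + Φ(−δ − 2.576) = Φ(0.252) + Φ(-5.404) = 0.5995 + 0.0000 = 0.5995.
Type II error: β = 1 − power = 1 − 0.5995 = 0.4005.

β ≈ 0.400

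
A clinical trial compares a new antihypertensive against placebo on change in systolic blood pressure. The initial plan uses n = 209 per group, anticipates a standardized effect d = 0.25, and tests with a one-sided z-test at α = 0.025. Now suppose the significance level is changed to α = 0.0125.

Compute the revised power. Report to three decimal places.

δ = d·√(n/2) = 0.25 × √(209/2) = 2.5556 (unchanged). New critical value: z_{0.0125} = 2.241.
Revised power = Φ(δ − 2.241) = Φ(0.314) = 0.6233.

Power ≈ 0.623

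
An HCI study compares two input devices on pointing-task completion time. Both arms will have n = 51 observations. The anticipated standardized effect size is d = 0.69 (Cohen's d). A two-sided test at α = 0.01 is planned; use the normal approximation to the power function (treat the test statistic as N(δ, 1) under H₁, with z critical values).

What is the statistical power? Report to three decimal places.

Power ≈ 0.818

Noncentrality parameter: δ = d·√(n/2) = 0.69 × √(51/2) = 3.4843
Two-sided α = 0.01 → critical value z_{0.005} = 2.576.
Power = Φ(δ − 2.576) + Φ(−δ − 2.576) = Φ(0.908) + Φ(-6.060) = 0.8182 + 0.0000 = 0.8182.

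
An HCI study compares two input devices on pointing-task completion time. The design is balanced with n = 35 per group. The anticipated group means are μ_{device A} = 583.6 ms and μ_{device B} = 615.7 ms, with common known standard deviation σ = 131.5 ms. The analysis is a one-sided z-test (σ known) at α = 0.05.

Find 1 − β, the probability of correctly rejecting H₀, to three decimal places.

Power ≈ 0.266

Standardized effect: d = |μ_{device A} − μ_{device B}| / σ = |583.6 − 615.7| / 131.5 = 0.2441
Noncentrality parameter: δ = d·√(n/2) = 0.2441 × √(35/2) = 1.0212
Critical value for a one-sided test at α = 0.05: z_α = 1.645.
Power = Φ(δ − 1.645) = Φ(-0.624) = 0.2664.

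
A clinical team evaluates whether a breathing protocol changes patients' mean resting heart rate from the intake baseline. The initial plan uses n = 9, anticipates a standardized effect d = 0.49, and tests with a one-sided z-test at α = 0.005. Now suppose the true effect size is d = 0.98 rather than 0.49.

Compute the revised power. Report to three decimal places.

With d = 0.98: δ = d·√n = 0.98 × √9 = 2.9400. Critical value z_{0.005} = 2.576.
Revised power = Φ(δ − 2.576) = Φ(0.364) = 0.6421.

Power ≈ 0.642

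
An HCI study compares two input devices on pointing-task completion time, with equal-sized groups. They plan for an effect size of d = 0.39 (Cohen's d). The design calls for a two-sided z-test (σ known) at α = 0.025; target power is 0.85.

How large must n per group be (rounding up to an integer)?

Set Φ(δ − 2.241) = 0.85; then δ − 2.241 = Φ⁻¹(0.85) = 1.036, giving δ = 3.278.
(For δ > 0 the lower-tail rejection region contributes negligibly to power, so the one-term inversion is standard.)
δ = d·√(n/2) ⇒ n = 2(δ/d)² = 2 × (3.278 / 0.39)² = 141.28.
Rounding up, n = 142 per group.

n = 142 per group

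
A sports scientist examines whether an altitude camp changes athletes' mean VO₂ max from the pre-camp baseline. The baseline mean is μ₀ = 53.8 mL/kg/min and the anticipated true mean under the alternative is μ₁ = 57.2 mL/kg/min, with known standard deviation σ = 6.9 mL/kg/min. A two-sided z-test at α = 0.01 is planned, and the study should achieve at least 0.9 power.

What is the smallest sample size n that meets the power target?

Standardized effect: d = |μ₁ − μ₀| / σ = |57.2 − 53.8| / 6.9 = 0.4928
For power 0.9 need Φ(δ − z_{0.005}) = 0.9, so δ = z_{0.005} + z_{0.10} = 2.576 + 1.282 = 3.857.
(The Φ(−δ − z_{α/2}) term is vanishingly small for δ > 0 and is dropped in the standard sample-size formula.)
δ = d·√n ⇒ n = (δ/d)² = (3.857 / 0.4928)² = 61.28.
Rounding up, n = 62.

n = 62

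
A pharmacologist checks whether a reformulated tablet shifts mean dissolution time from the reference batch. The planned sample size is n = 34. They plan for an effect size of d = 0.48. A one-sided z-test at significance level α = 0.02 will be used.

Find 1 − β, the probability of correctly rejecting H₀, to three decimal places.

Noncentrality parameter: λ = d·√n = 0.48 × √34 = 2.7989
Critical value for a one-sided test at α = 0.02: z_α = 2.054.
Power = P(Z > 2.054 − λ) = Φ(0.745) = 0.7719.

Power ≈ 0.772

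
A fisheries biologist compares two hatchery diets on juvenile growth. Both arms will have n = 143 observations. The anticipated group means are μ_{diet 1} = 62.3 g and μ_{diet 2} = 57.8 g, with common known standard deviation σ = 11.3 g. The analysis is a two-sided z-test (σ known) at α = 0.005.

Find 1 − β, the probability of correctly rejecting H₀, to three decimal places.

Standardized effect: d = |μ_{diet 1} − μ_{diet 2}| / σ = |62.3 − 57.8| / 11.3 = 0.3982
Noncentrality parameter: δ = d·√(n/2) = 0.3982 × √(143/2) = 3.3673
Critical value for a two-sided test at α = 0.005: z_{α/2} = 2.807.
Power = Φ(δ − 2.807) + Φ(−δ − 2.807) = Φ(0.560) + Φ(-6.174) = 0.7124 + 0.0000 = 0.7124.

Power ≈ 0.712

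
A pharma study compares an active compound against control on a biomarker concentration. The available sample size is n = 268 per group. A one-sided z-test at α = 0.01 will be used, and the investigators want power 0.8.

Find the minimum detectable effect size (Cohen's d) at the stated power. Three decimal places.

d ≈ 0.274

Need Φ(δ − 2.326) = 0.8, so δ = 2.326 + 0.842 = 3.168.
δ = d·√(n/2) ⇒ d = δ/√(n/2) = 3.168/√(268/2) = 0.2737.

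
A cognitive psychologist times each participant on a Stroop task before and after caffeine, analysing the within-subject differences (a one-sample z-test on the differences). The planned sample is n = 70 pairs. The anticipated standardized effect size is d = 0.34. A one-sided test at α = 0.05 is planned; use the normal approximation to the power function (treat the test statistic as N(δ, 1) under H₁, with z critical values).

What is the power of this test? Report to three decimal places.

Power ≈ 0.885

Noncentrality parameter: δ = d·√n = 0.34 × √70 = 2.8446
Critical value for a one-sided test at α = 0.05: z_α = 1.645.
Power = P(Z > 1.645 − δ) = Φ(1.200) = 0.8849.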